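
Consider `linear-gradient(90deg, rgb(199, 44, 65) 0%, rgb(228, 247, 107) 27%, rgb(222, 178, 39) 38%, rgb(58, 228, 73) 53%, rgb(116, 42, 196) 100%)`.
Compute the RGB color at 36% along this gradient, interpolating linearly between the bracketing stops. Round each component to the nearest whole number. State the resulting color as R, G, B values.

(223, 191, 51)

36% lies between the 27% and 38% stops, so the local fraction is t = (36 − 27)/(38 − 27) = 9/11 ≈ 0.8182.
R = 228 + 0.8182 × (222 − 228) = 223.091 → 223
G = 247 + 0.8182 × (178 − 247) = 190.544 → 191
B = 107 + 0.8182 × (39 − 107) = 51.362 → 51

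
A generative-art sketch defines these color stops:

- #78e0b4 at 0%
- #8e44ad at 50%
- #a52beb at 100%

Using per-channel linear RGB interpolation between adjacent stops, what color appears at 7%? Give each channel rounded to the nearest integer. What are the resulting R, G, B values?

(123, 202, 179)

7% lies between the 0% and 50% stops, so the local fraction is t = (7 − 0)/(50 − 0) = 7/50 ≈ 0.14.
#78e0b4 → (120, 224, 180); #8e44ad → (142, 68, 173).
R = 120 + 0.14 × (142 − 120) = 123.08 → 123
G = 224 + 0.14 × (68 − 224) = 202.16 → 202
B = 180 + 0.14 × (173 − 180) = 179.02 → 179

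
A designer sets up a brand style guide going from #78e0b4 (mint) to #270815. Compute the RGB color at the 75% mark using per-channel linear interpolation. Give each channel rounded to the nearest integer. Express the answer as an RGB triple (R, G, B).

(59, 62, 61)

#78e0b4 → (120, 224, 180); #270815 → (39, 8, 21).
75% corresponds to t = 0.75.
R = 120 + 0.75 × (39 − 120) = 120 + 0.75 × -81 = 59.25 → 59
G = 224 + 0.75 × (8 − 224) = 224 + 0.75 × -216 = 62 → 62
B = 180 + 0.75 × (21 − 180) = 180 + 0.75 × -159 = 60.75 → 61
So the blended color is (59, 62, 61), about #3b3e3d.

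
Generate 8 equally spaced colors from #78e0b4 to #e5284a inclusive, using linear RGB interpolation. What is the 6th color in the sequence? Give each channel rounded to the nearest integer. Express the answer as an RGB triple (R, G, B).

(198, 93, 104)

With 8 swatches and endpoints inclusive, swatch 6 sits at t = (6 − 1)/(8 − 1) = 5/7 ≈ 0.7143.
#78e0b4 → (120, 224, 180); #e5284a → (229, 40, 74).
R = 120 + 0.7143 × (229 − 120) = 197.859 → 198
G = 224 + 0.7143 × (40 − 224) = 92.569 → 93
B = 180 + 0.7143 × (74 − 180) = 104.284 → 104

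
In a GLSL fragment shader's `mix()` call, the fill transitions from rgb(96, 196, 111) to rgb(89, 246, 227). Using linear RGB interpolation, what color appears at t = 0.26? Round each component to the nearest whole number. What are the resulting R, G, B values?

R = 96 + 0.26 × (89 − 96) = 96 + 0.26 × -7 = 94.18 → 94
G = 196 + 0.26 × (246 − 196) = 196 + 0.26 × 50 = 209 → 209
B = 111 + 0.26 × (227 − 111) = 111 + 0.26 × 116 = 141.16 → 141

(94, 209, 141)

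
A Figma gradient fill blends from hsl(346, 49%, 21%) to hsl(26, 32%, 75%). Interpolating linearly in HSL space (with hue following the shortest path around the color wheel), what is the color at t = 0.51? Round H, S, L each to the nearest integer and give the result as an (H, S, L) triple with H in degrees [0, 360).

Hue: 26 − 346 = -320°, but |-320| > 180 so the shorter arc goes the other way: Δh = -320 + 360 = 40°.
H = 346 + 0.51 × (40) = 366.4 → 366 → 366 mod 360 = 6°
S = 49 + 0.51 × (32 − 49) = 40.33 → 40%
L = 21 + 0.51 × (75 − 21) = 48.54 → 49%

(6, 40, 49)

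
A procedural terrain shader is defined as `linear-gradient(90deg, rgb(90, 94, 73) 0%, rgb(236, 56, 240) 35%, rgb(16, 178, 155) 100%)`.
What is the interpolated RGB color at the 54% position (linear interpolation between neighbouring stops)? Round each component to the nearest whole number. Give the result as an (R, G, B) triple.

(172, 92, 215)

54% lies between the 35% and 100% stops, so the local fraction is t = (54 − 35)/(100 − 35) = 19/65 ≈ 0.2923.
R = 236 + 0.2923 × (16 − 236) = 171.694 → 172
G = 56 + 0.2923 × (178 − 56) = 91.661 → 92
B = 240 + 0.2923 × (155 − 240) = 215.154 → 215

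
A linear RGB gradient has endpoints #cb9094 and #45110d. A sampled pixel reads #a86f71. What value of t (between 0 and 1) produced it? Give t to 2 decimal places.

0.26

Invert the lerp on the B channel (largest span, 135): t = (113 − 148) / (13 − 148) = -35/-135 = 0.25926.
Check on R: (168 − 203)/(69 − 203) = 0.2612 ✓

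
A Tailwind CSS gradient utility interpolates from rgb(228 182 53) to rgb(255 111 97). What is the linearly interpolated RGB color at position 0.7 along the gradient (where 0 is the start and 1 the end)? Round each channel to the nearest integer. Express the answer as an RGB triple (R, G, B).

R = 228 + 0.7 × (255 − 228) = 228 + 0.7 × 27 = 246.9 → 247
G = 182 + 0.7 × (111 − 182) = 182 + 0.7 × -71 = 132.3 → 132
B = 53 + 0.7 × (97 − 53) = 53 + 0.7 × 44 = 83.8 → 84

(247, 132, 84)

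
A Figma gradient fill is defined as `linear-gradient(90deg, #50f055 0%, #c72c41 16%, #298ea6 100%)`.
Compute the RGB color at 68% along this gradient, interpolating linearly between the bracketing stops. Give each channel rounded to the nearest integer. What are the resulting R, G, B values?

(101, 105, 128)

68% lies between the 16% and 100% stops, so the local fraction is t = (68 − 16)/(100 − 16) = 52/84 ≈ 0.619.
#c72c41 → (199, 44, 65); #298ea6 → (41, 142, 166).
R = 199 + 0.619 × (41 − 199) = 101.198 → 101
G = 44 + 0.619 × (142 − 44) = 104.662 → 105
B = 65 + 0.619 × (166 − 65) = 127.519 → 128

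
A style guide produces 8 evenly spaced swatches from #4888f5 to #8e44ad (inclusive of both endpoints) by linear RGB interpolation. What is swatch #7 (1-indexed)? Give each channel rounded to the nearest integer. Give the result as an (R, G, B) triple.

With 8 swatches and endpoints inclusive, swatch 7 sits at t = (7 − 1)/(8 − 1) = 6/7 ≈ 0.8571.
#4888f5 → (72, 136, 245); #8e44ad → (142, 68, 173).
R = 72 + 0.8571 × (142 − 72) = 131.997 → 132
G = 136 + 0.8571 × (68 − 136) = 77.717 → 78
B = 245 + 0.8571 × (173 − 245) = 183.289 → 183

(132, 78, 183)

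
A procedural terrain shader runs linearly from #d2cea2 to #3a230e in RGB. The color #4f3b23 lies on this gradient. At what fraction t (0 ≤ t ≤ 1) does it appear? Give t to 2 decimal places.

0.86

Invert the lerp on the G channel (largest span, 171): t = (59 − 206) / (35 − 206) = -147/-171 = 0.85965.
Check on R: (79 − 210)/(58 − 210) = 0.8618 ✓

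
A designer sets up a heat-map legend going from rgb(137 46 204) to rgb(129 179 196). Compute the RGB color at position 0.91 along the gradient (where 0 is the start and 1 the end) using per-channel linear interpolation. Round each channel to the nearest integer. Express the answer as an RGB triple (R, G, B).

(130, 167, 197)

R = 137 + 0.91 × (129 − 137) = 137 + 0.91 × -8 = 129.72 → 130
G = 46 + 0.91 × (179 − 46) = 46 + 0.91 × 133 = 167.03 → 167
B = 204 + 0.91 × (196 − 204) = 204 + 0.91 × -8 = 196.72 → 197
So the blended color is (130, 167, 197), about #82a7c5.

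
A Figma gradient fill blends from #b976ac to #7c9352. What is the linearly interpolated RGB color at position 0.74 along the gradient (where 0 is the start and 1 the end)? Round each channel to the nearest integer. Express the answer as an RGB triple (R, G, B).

(140, 139, 105)

#b976ac → (185, 118, 172); #7c9352 → (124, 147, 82).
R = 185 + 0.74 × (124 − 185) = 185 + 0.74 × -61 = 139.86 → 140
G = 118 + 0.74 × (147 − 118) = 118 + 0.74 × 29 = 139.46 → 139
B = 172 + 0.74 × (82 − 172) = 172 + 0.74 × -90 = 105.4 → 105
So the blended color is (140, 139, 105), about #8c8b69.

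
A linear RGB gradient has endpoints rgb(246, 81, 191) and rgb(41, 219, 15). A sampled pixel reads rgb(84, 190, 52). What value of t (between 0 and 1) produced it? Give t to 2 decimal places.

0.79

Invert the lerp on the R channel (largest span, 205): t = (84 − 246) / (41 − 246) = -162/-205 = 0.79024.
Check on G: (190 − 81)/(219 − 81) = 0.7899 ✓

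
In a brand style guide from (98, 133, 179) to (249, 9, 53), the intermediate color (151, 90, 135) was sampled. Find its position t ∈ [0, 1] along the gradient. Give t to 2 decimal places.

Invert the lerp on the R channel (largest span, 151): t = (151 − 98) / (249 − 98) = 53/151 = 0.35099.
Check on G: (90 − 133)/(9 − 133) = 0.3468 ✓

0.35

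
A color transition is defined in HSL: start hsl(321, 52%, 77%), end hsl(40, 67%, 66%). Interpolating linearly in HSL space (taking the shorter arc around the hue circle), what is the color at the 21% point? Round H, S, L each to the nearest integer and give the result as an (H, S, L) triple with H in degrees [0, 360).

Hue: 40 − 321 = -281°, but |-281| > 180 so the shorter arc goes the other way: Δh = -281 + 360 = 79°.
H = 321 + 0.21 × (79) = 337.59 → 338°
S = 52 + 0.21 × (67 − 52) = 55.15 → 55%
L = 77 + 0.21 × (66 − 77) = 74.69 → 75%

(338, 55, 75)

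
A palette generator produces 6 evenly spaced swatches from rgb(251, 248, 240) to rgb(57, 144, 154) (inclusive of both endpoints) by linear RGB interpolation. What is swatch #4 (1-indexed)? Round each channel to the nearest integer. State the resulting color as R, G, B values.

With 6 swatches and endpoints inclusive, swatch 4 sits at t = (4 − 1)/(6 − 1) = 3/5 ≈ 0.6.
R = 251 + 0.6 × (57 − 251) = 134.6 → 135
G = 248 + 0.6 × (144 − 248) = 185.6 → 186
B = 240 + 0.6 × (154 − 240) = 188.4 → 188

(135, 186, 188)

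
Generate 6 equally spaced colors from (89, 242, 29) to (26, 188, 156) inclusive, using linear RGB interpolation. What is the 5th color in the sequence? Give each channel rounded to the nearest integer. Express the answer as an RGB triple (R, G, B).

(39, 199, 131)

With 6 swatches and endpoints inclusive, swatch 5 sits at t = (5 − 1)/(6 − 1) = 4/5 ≈ 0.8.
R = 89 + 0.8 × (26 − 89) = 38.6 → 39
G = 242 + 0.8 × (188 − 242) = 198.8 → 199
B = 29 + 0.8 × (156 − 29) = 130.6 → 131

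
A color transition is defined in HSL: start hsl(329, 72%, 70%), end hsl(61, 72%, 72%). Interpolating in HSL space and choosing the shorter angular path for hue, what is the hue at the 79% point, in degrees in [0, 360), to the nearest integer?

Hue: 61 − 329 = -268°, but |-268| > 180 so the shorter arc goes the other way: Δh = -268 + 360 = 92°.
H = 329 + 0.79 × (92) = 401.68 → 402 → 402 mod 360 = 42°

42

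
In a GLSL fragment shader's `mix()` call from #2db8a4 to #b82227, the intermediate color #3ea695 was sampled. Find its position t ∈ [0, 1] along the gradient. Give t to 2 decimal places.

0.12

Invert the lerp on the G channel (largest span, 150): t = (166 − 184) / (34 − 184) = -18/-150 = 0.12.
Check on R: (62 − 45)/(184 − 45) = 0.1223 ✓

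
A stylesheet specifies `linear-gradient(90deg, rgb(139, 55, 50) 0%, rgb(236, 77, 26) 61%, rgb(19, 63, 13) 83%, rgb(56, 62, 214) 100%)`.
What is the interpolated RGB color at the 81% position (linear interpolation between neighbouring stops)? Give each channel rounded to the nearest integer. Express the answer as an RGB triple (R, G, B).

81% lies between the 61% and 83% stops, so the local fraction is t = (81 − 61)/(83 − 61) = 20/22 ≈ 0.9091.
R = 236 + 0.9091 × (19 − 236) = 38.725 → 39
G = 77 + 0.9091 × (63 − 77) = 64.273 → 64
B = 26 + 0.9091 × (13 − 26) = 14.182 → 14

(39, 64, 14)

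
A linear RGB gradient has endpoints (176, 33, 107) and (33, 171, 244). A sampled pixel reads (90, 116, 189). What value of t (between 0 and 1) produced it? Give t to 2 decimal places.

Invert the lerp on the R channel (largest span, 143): t = (90 − 176) / (33 − 176) = -86/-143 = 0.6014.
Check on G: (116 − 33)/(171 − 33) = 0.6014 ✓

0.60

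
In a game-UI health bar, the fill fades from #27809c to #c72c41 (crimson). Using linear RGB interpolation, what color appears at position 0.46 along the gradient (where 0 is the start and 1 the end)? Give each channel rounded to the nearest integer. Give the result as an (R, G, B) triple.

#27809c → (39, 128, 156); #c72c41 → (199, 44, 65).
R = 39 + 0.46 × (199 − 39) = 39 + 0.46 × 160 = 112.6 → 113
G = 128 + 0.46 × (44 − 128) = 128 + 0.46 × -84 = 89.36 → 89
B = 156 + 0.46 × (65 − 156) = 156 + 0.46 × -91 = 114.14 → 114

(113, 89, 114)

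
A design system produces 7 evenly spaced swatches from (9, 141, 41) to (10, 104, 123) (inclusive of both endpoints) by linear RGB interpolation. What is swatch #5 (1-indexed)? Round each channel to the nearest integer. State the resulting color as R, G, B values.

With 7 swatches and endpoints inclusive, swatch 5 sits at t = (5 − 1)/(7 − 1) = 4/6 ≈ 0.6667.
R = 9 + 0.6667 × (10 − 9) = 9.667 → 10
G = 141 + 0.6667 × (104 − 141) = 116.332 → 116
B = 41 + 0.6667 × (123 − 41) = 95.669 → 96

(10, 116, 96)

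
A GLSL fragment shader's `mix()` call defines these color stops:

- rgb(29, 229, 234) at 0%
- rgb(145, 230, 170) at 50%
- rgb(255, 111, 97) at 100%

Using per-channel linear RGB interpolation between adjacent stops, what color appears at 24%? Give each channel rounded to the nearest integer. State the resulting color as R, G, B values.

24% lies between the 0% and 50% stops, so the local fraction is t = (24 − 0)/(50 − 0) = 24/50 ≈ 0.48.
R = 29 + 0.48 × (145 − 29) = 84.68 → 85
G = 229 + 0.48 × (230 − 229) = 229.48 → 229
B = 234 + 0.48 × (170 − 234) = 203.28 → 203

(85, 229, 203)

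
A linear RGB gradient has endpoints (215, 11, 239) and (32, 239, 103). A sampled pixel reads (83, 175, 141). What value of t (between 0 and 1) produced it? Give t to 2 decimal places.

Invert the lerp on the G channel (largest span, 228): t = (175 − 11) / (239 − 11) = 164/228 = 0.7193.
Check on R: (83 − 215)/(32 − 215) = 0.7213 ✓

0.72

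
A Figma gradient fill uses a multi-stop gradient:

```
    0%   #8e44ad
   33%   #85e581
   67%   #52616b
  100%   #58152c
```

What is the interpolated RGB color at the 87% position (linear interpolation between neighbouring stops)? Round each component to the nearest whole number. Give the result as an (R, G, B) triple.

(86, 51, 69)

87% lies between the 67% and 100% stops, so the local fraction is t = (87 − 67)/(100 − 67) = 20/33 ≈ 0.6061.
#52616b → (82, 97, 107); #58152c → (88, 21, 44).
R = 82 + 0.6061 × (88 − 82) = 85.637 → 86
G = 97 + 0.6061 × (21 − 97) = 50.936 → 51
B = 107 + 0.6061 × (44 − 107) = 68.816 → 69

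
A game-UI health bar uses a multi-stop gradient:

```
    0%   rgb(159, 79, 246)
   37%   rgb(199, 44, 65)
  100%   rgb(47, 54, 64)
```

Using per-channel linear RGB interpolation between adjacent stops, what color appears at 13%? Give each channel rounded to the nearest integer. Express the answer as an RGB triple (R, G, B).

(173, 67, 182)

13% lies between the 0% and 37% stops, so the local fraction is t = (13 − 0)/(37 − 0) = 13/37 ≈ 0.3514.
R = 159 + 0.3514 × (199 − 159) = 173.056 → 173
G = 79 + 0.3514 × (44 − 79) = 66.701 → 67
B = 246 + 0.3514 × (65 − 246) = 182.397 → 182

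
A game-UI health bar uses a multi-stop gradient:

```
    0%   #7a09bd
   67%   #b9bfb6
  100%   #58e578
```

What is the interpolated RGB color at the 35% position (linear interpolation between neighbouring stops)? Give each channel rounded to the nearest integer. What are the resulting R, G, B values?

(155, 104, 185)

35% lies between the 0% and 67% stops, so the local fraction is t = (35 − 0)/(67 − 0) = 35/67 ≈ 0.5224.
#7a09bd → (122, 9, 189); #b9bfb6 → (185, 191, 182).
R = 122 + 0.5224 × (185 − 122) = 154.911 → 155
G = 9 + 0.5224 × (191 − 9) = 104.077 → 104
B = 189 + 0.5224 × (182 − 189) = 185.343 → 185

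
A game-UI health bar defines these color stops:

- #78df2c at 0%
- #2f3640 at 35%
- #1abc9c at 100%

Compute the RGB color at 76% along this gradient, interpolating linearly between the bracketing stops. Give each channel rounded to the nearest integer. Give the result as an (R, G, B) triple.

76% lies between the 35% and 100% stops, so the local fraction is t = (76 − 35)/(100 − 35) = 41/65 ≈ 0.6308.
#2f3640 → (47, 54, 64); #1abc9c → (26, 188, 156).
R = 47 + 0.6308 × (26 − 47) = 33.753 → 34
G = 54 + 0.6308 × (188 − 54) = 138.527 → 139
B = 64 + 0.6308 × (156 − 64) = 122.034 → 122

(34, 139, 122)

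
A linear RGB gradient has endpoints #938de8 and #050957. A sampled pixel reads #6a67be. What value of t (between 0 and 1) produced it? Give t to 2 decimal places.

Invert the lerp on the B channel (largest span, 145): t = (190 − 232) / (87 − 232) = -42/-145 = 0.28966.
Check on R: (106 − 147)/(5 − 147) = 0.2887 ✓

0.29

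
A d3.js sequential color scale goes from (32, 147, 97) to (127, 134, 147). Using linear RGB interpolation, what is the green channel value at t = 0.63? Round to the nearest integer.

G = 147 + 0.63 × (134 − 147) = 138.81 → 139

139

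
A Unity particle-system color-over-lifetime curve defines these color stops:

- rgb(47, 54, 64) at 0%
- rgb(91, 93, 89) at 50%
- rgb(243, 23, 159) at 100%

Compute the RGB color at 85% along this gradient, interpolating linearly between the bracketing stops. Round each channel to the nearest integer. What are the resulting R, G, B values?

(197, 44, 138)

85% lies between the 50% and 100% stops, so the local fraction is t = (85 − 50)/(100 − 50) = 35/50 ≈ 0.7.
R = 91 + 0.7 × (243 − 91) = 197.4 → 197
G = 93 + 0.7 × (23 − 93) = 44 → 44
B = 89 + 0.7 × (159 − 89) = 138 → 138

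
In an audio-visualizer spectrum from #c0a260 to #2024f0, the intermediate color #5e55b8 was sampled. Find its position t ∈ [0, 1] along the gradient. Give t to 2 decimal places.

0.61

Invert the lerp on the R channel (largest span, 160): t = (94 − 192) / (32 − 192) = -98/-160 = 0.6125.
Check on G: (85 − 162)/(36 − 162) = 0.6111 ✓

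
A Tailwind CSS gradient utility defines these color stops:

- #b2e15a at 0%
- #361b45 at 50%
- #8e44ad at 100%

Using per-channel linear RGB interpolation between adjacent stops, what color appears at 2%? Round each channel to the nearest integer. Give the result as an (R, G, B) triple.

2% lies between the 0% and 50% stops, so the local fraction is t = (2 − 0)/(50 − 0) = 2/50 ≈ 0.04.
#b2e15a → (178, 225, 90); #361b45 → (54, 27, 69).
R = 178 + 0.04 × (54 − 178) = 173.04 → 173
G = 225 + 0.04 × (27 − 225) = 217.08 → 217
B = 90 + 0.04 × (69 − 90) = 89.16 → 89

(173, 217, 89)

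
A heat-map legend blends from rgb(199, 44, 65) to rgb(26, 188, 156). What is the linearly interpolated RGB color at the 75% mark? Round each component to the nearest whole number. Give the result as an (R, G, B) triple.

75% corresponds to t = 0.75.
R = 199 + 0.75 × (26 − 199) = 199 + 0.75 × -173 = 69.25 → 69
G = 44 + 0.75 × (188 − 44) = 44 + 0.75 × 144 = 152 → 152
B = 65 + 0.75 × (156 − 65) = 65 + 0.75 × 91 = 133.25 → 133

(69, 152, 133)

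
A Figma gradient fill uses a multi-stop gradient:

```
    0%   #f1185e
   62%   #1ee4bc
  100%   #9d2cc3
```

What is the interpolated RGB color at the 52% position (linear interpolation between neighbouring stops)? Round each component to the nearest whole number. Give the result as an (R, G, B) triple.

(64, 195, 173)

52% lies between the 0% and 62% stops, so the local fraction is t = (52 − 0)/(62 − 0) = 52/62 ≈ 0.8387.
#f1185e → (241, 24, 94); #1ee4bc → (30, 228, 188).
R = 241 + 0.8387 × (30 − 241) = 64.034 → 64
G = 24 + 0.8387 × (228 − 24) = 195.095 → 195
B = 94 + 0.8387 × (188 − 94) = 172.838 → 173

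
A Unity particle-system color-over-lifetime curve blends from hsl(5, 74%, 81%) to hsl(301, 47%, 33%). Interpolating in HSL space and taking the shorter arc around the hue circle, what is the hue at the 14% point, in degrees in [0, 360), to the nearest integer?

Hue: 301 − 5 = 296°, but |296| > 180 so the shorter arc goes the other way: Δh = 296 − 360 = -64°.
H = 5 + 0.14 × (-64) = -3.96 → -4 → -4 mod 360 = 356°

356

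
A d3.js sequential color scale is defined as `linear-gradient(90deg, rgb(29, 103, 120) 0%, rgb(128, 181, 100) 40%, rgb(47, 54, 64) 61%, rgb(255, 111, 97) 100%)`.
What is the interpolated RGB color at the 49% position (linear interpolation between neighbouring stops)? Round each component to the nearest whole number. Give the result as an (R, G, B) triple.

(93, 127, 85)

49% lies between the 40% and 61% stops, so the local fraction is t = (49 − 40)/(61 − 40) = 9/21 ≈ 0.4286.
R = 128 + 0.4286 × (47 − 128) = 93.283 → 93
G = 181 + 0.4286 × (54 − 181) = 126.568 → 127
B = 100 + 0.4286 × (64 − 100) = 84.57 → 85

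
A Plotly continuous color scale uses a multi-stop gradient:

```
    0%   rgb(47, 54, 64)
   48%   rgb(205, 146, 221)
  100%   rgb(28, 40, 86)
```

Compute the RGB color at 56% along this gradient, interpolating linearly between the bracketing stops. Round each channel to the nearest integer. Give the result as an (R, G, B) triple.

56% lies between the 48% and 100% stops, so the local fraction is t = (56 − 48)/(100 − 48) = 8/52 ≈ 0.1538.
R = 205 + 0.1538 × (28 − 205) = 177.777 → 178
G = 146 + 0.1538 × (40 − 146) = 129.697 → 130
B = 221 + 0.1538 × (86 − 221) = 200.237 → 200

(178, 130, 200)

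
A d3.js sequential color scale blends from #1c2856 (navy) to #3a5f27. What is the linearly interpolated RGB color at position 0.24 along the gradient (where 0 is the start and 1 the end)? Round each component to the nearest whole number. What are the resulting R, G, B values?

(35, 53, 75)

#1c2856 → (28, 40, 86); #3a5f27 → (58, 95, 39).
R = 28 + 0.24 × (58 − 28) = 28 + 0.24 × 30 = 35.2 → 35
G = 40 + 0.24 × (95 − 40) = 40 + 0.24 × 55 = 53.2 → 53
B = 86 + 0.24 × (39 − 86) = 86 + 0.24 × -47 = 74.72 → 75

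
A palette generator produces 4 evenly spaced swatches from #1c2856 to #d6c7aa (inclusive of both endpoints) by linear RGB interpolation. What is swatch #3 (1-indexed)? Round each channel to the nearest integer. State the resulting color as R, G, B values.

(152, 146, 142)

With 4 swatches and endpoints inclusive, swatch 3 sits at t = (3 − 1)/(4 − 1) = 2/3 ≈ 0.6667.
#1c2856 → (28, 40, 86); #d6c7aa → (214, 199, 170).
R = 28 + 0.6667 × (214 − 28) = 152.006 → 152
G = 40 + 0.6667 × (199 − 40) = 146.005 → 146
B = 86 + 0.6667 × (170 − 86) = 142.003 → 142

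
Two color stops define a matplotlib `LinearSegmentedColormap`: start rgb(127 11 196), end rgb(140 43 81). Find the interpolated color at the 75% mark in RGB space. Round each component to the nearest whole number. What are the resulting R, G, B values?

(137, 35, 110)

75% corresponds to t = 0.75.
R = 127 + 0.75 × (140 − 127) = 127 + 0.75 × 13 = 136.75 → 137
G = 11 + 0.75 × (43 − 11) = 11 + 0.75 × 32 = 35 → 35
B = 196 + 0.75 × (81 − 196) = 196 + 0.75 × -115 = 109.75 → 110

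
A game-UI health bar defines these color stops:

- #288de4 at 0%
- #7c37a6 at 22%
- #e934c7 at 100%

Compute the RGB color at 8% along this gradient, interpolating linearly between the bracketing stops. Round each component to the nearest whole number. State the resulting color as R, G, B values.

8% lies between the 0% and 22% stops, so the local fraction is t = (8 − 0)/(22 − 0) = 8/22 ≈ 0.3636.
#288de4 → (40, 141, 228); #7c37a6 → (124, 55, 166).
R = 40 + 0.3636 × (124 − 40) = 70.542 → 71
G = 141 + 0.3636 × (55 − 141) = 109.73 → 110
B = 228 + 0.3636 × (166 − 228) = 205.457 → 205

(71, 110, 205)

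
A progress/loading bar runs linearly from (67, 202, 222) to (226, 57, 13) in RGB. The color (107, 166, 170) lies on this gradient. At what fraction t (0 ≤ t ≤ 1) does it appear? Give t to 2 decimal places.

0.25

Invert the lerp on the B channel (largest span, 209): t = (170 − 222) / (13 − 222) = -52/-209 = 0.2488.
Check on R: (107 − 67)/(226 − 67) = 0.2516 ✓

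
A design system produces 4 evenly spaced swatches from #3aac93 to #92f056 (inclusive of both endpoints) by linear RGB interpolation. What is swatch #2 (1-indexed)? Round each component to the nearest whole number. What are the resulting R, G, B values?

With 4 swatches and endpoints inclusive, swatch 2 sits at t = (2 − 1)/(4 − 1) = 1/3 ≈ 0.3333.
#3aac93 → (58, 172, 147); #92f056 → (146, 240, 86).
R = 58 + 0.3333 × (146 − 58) = 87.33 → 87
G = 172 + 0.3333 × (240 − 172) = 194.664 → 195
B = 147 + 0.3333 × (86 − 147) = 126.669 → 127

(87, 195, 127)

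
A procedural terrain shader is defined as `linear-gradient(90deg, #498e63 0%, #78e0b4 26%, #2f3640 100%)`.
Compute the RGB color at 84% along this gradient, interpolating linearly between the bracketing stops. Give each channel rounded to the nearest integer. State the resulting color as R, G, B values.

84% lies between the 26% and 100% stops, so the local fraction is t = (84 − 26)/(100 − 26) = 58/74 ≈ 0.7838.
#78e0b4 → (120, 224, 180); #2f3640 → (47, 54, 64).
R = 120 + 0.7838 × (47 − 120) = 62.783 → 63
G = 224 + 0.7838 × (54 − 224) = 90.754 → 91
B = 180 + 0.7838 × (64 − 180) = 89.079 → 89

(63, 91, 89)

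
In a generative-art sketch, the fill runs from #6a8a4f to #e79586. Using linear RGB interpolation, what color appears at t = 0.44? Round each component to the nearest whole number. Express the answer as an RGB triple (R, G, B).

(161, 143, 103)

#6a8a4f → (106, 138, 79); #e79586 → (231, 149, 134).
R = 106 + 0.44 × (231 − 106) = 106 + 0.44 × 125 = 161 → 161
G = 138 + 0.44 × (149 − 138) = 138 + 0.44 × 11 = 142.84 → 143
B = 79 + 0.44 × (134 − 79) = 79 + 0.44 × 55 = 103.2 → 103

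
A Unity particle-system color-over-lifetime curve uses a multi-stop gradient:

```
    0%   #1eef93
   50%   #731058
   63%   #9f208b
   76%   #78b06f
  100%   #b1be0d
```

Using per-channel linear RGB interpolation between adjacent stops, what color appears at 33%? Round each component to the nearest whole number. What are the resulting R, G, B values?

(86, 92, 108)

33% lies between the 0% and 50% stops, so the local fraction is t = (33 − 0)/(50 − 0) = 33/50 ≈ 0.66.
#1eef93 → (30, 239, 147); #731058 → (115, 16, 88).
R = 30 + 0.66 × (115 − 30) = 86.1 → 86
G = 239 + 0.66 × (16 − 239) = 91.82 → 92
B = 147 + 0.66 × (88 − 147) = 108.06 → 108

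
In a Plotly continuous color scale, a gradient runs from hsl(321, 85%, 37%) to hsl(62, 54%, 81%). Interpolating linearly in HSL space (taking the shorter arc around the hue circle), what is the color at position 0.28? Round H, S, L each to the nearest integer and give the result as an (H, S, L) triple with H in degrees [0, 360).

(349, 76, 49)

Hue: 62 − 321 = -259°, but |-259| > 180 so the shorter arc goes the other way: Δh = -259 + 360 = 101°.
H = 321 + 0.28 × (101) = 349.28 → 349°
S = 85 + 0.28 × (54 − 85) = 76.32 → 76%
L = 37 + 0.28 × (81 − 37) = 49.32 → 49%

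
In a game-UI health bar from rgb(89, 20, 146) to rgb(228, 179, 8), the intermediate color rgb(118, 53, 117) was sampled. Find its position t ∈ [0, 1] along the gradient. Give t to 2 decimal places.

0.21

Invert the lerp on the G channel (largest span, 159): t = (53 − 20) / (179 − 20) = 33/159 = 0.20755.
Check on R: (118 − 89)/(228 − 89) = 0.2086 ✓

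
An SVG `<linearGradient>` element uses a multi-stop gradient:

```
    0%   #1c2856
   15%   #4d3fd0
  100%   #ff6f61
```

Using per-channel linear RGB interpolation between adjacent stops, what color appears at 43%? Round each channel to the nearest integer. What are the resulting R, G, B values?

(136, 79, 171)

43% lies between the 15% and 100% stops, so the local fraction is t = (43 − 15)/(100 − 15) = 28/85 ≈ 0.3294.
#4d3fd0 → (77, 63, 208); #ff6f61 → (255, 111, 97).
R = 77 + 0.3294 × (255 − 77) = 135.633 → 136
G = 63 + 0.3294 × (111 − 63) = 78.811 → 79
B = 208 + 0.3294 × (97 − 208) = 171.437 → 171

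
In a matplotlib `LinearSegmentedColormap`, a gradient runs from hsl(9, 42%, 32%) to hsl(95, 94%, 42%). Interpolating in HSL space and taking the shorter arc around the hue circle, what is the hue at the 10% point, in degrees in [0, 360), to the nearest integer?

Hue arc: Δh = 95 − 9 = 86° (|Δh| ≤ 180, already the shorter path).
H = 9 + 0.1 × (86) = 17.6 → 18°

18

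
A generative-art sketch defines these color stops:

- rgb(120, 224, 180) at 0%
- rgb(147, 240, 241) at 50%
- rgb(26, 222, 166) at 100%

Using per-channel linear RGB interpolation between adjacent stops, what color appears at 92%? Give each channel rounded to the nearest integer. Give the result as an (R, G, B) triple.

(45, 225, 178)

92% lies between the 50% and 100% stops, so the local fraction is t = (92 − 50)/(100 − 50) = 42/50 ≈ 0.84.
R = 147 + 0.84 × (26 − 147) = 45.36 → 45
G = 240 + 0.84 × (222 − 240) = 224.88 → 225
B = 241 + 0.84 × (166 − 241) = 178 → 178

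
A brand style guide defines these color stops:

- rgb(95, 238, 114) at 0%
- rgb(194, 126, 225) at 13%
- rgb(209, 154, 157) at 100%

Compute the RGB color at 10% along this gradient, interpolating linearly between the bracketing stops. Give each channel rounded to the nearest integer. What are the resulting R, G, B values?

10% lies between the 0% and 13% stops, so the local fraction is t = (10 − 0)/(13 − 0) = 10/13 ≈ 0.7692.
R = 95 + 0.7692 × (194 − 95) = 171.151 → 171
G = 238 + 0.7692 × (126 − 238) = 151.85 → 152
B = 114 + 0.7692 × (225 − 114) = 199.381 → 199

(171, 152, 199)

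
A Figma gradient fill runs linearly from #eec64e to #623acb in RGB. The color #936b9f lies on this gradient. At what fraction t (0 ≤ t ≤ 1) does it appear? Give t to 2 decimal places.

0.65

Invert the lerp on the R channel (largest span, 140): t = (147 − 238) / (98 − 238) = -91/-140 = 0.65.
Check on G: (107 − 198)/(58 − 198) = 0.65 ✓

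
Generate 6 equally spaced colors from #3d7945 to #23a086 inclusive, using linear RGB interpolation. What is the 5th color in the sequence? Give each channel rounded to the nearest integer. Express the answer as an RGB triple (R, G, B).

(40, 152, 121)

With 6 swatches and endpoints inclusive, swatch 5 sits at t = (5 − 1)/(6 − 1) = 4/5 ≈ 0.8.
#3d7945 → (61, 121, 69); #23a086 → (35, 160, 134).
R = 61 + 0.8 × (35 − 61) = 40.2 → 40
G = 121 + 0.8 × (160 − 121) = 152.2 → 152
B = 69 + 0.8 × (134 − 69) = 121 → 121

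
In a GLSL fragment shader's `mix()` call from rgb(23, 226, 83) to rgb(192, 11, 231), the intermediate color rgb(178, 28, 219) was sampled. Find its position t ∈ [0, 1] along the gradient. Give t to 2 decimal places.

0.92

Invert the lerp on the G channel (largest span, 215): t = (28 − 226) / (11 − 226) = -198/-215 = 0.92093.
Check on R: (178 − 23)/(192 − 23) = 0.9172 ✓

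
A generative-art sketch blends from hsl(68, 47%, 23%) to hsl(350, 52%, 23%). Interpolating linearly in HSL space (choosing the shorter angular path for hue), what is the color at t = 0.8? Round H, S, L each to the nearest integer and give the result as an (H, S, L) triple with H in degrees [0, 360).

Hue: 350 − 68 = 282°, but |282| > 180 so the shorter arc goes the other way: Δh = 282 − 360 = -78°.
H = 68 + 0.8 × (-78) = 5.6 → 6°
S = 47 + 0.8 × (52 − 47) = 51 → 51%
L = 23 + 0.8 × (23 − 23) = 23 → 23%

(6, 51, 23)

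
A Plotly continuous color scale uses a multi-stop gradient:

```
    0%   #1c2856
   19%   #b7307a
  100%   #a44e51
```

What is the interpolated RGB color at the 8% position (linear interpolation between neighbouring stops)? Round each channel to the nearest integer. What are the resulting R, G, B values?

8% lies between the 0% and 19% stops, so the local fraction is t = (8 − 0)/(19 − 0) = 8/19 ≈ 0.4211.
#1c2856 → (28, 40, 86); #b7307a → (183, 48, 122).
R = 28 + 0.4211 × (183 − 28) = 93.27 → 93
G = 40 + 0.4211 × (48 − 40) = 43.369 → 43
B = 86 + 0.4211 × (122 − 86) = 101.16 → 101

(93, 43, 101)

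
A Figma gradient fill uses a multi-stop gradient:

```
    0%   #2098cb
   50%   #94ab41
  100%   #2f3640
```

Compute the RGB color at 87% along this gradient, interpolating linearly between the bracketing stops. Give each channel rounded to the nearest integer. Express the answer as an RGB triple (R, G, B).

87% lies between the 50% and 100% stops, so the local fraction is t = (87 − 50)/(100 − 50) = 37/50 ≈ 0.74.
#94ab41 → (148, 171, 65); #2f3640 → (47, 54, 64).
R = 148 + 0.74 × (47 − 148) = 73.26 → 73
G = 171 + 0.74 × (54 − 171) = 84.42 → 84
B = 65 + 0.74 × (64 − 65) = 64.26 → 64

(73, 84, 64)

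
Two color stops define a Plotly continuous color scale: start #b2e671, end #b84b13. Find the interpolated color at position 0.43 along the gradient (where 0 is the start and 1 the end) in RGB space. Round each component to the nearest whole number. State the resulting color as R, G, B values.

#b2e671 → (178, 230, 113); #b84b13 → (184, 75, 19).
R = 178 + 0.43 × (184 − 178) = 178 + 0.43 × 6 = 180.58 → 181
G = 230 + 0.43 × (75 − 230) = 230 + 0.43 × -155 = 163.35 → 163
B = 113 + 0.43 × (19 − 113) = 113 + 0.43 × -94 = 72.58 → 73

(181, 163, 73)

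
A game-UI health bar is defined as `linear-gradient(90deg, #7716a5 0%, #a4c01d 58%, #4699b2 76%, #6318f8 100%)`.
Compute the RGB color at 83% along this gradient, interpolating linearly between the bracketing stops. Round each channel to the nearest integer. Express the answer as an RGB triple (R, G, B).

(78, 115, 198)

83% lies between the 76% and 100% stops, so the local fraction is t = (83 − 76)/(100 − 76) = 7/24 ≈ 0.2917.
#4699b2 → (70, 153, 178); #6318f8 → (99, 24, 248).
R = 70 + 0.2917 × (99 − 70) = 78.459 → 78
G = 153 + 0.2917 × (24 − 153) = 115.371 → 115
B = 178 + 0.2917 × (248 − 178) = 198.419 → 198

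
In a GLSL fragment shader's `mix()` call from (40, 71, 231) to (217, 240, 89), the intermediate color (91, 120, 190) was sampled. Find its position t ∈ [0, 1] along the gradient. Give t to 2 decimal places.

0.29

Invert the lerp on the R channel (largest span, 177): t = (91 − 40) / (217 − 40) = 51/177 = 0.28814.
Check on G: (120 − 71)/(240 − 71) = 0.2899 ✓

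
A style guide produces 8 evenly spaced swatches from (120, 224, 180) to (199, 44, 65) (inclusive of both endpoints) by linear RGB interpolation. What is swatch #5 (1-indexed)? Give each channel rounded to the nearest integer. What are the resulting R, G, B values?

With 8 swatches and endpoints inclusive, swatch 5 sits at t = (5 − 1)/(8 − 1) = 4/7 ≈ 0.5714.
R = 120 + 0.5714 × (199 − 120) = 165.141 → 165
G = 224 + 0.5714 × (44 − 224) = 121.148 → 121
B = 180 + 0.5714 × (65 − 180) = 114.289 → 114

(165, 121, 114)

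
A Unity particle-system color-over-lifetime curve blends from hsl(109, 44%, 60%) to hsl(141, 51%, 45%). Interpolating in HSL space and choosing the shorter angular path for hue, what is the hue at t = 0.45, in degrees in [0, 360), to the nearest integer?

Hue arc: Δh = 141 − 109 = 32° (|Δh| ≤ 180, already the shorter path).
H = 109 + 0.45 × (32) = 123.4 → 123°

123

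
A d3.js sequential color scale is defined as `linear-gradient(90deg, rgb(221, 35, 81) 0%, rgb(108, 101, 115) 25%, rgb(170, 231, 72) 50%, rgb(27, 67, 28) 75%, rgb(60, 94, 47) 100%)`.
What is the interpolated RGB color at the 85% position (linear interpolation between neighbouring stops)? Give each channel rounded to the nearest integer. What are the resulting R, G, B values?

85% lies between the 75% and 100% stops, so the local fraction is t = (85 − 75)/(100 − 75) = 10/25 ≈ 0.4.
R = 27 + 0.4 × (60 − 27) = 40.2 → 40
G = 67 + 0.4 × (94 − 67) = 77.8 → 78
B = 28 + 0.4 × (47 − 28) = 35.6 → 36

(40, 78, 36)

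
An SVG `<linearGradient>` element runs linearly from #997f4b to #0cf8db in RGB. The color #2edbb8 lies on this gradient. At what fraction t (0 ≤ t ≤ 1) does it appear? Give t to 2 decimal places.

Invert the lerp on the B channel (largest span, 144): t = (184 − 75) / (219 − 75) = 109/144 = 0.75694.
Check on R: (46 − 153)/(12 − 153) = 0.7589 ✓

0.76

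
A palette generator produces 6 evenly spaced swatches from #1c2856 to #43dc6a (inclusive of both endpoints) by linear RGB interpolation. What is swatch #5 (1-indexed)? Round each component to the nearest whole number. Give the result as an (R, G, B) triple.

(59, 184, 102)

With 6 swatches and endpoints inclusive, swatch 5 sits at t = (5 − 1)/(6 − 1) = 4/5 ≈ 0.8.
#1c2856 → (28, 40, 86); #43dc6a → (67, 220, 106).
R = 28 + 0.8 × (67 − 28) = 59.2 → 59
G = 40 + 0.8 × (220 − 40) = 184 → 184
B = 86 + 0.8 × (106 − 86) = 102 → 102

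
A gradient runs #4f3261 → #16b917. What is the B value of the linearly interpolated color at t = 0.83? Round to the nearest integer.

B₁ = 97 (from #4f3261), B₂ = 23 (from #16b917).
B = 97 + 0.83 × (23 − 97) = 35.58 → 36

36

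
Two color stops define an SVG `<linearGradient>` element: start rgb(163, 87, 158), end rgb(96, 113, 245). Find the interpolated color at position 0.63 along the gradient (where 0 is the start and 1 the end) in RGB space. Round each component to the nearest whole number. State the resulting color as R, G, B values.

(121, 103, 213)

R = 163 + 0.63 × (96 − 163) = 163 + 0.63 × -67 = 120.79 → 121
G = 87 + 0.63 × (113 − 87) = 87 + 0.63 × 26 = 103.38 → 103
B = 158 + 0.63 × (245 − 158) = 158 + 0.63 × 87 = 212.81 → 213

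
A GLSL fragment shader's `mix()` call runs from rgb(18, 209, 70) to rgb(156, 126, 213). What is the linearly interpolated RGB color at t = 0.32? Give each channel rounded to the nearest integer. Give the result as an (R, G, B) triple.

(62, 182, 116)

R = 18 + 0.32 × (156 − 18) = 18 + 0.32 × 138 = 62.16 → 62
G = 209 + 0.32 × (126 − 209) = 209 + 0.32 × -83 = 182.44 → 182
B = 70 + 0.32 × (213 − 70) = 70 + 0.32 × 143 = 115.76 → 116
So the blended color is (62, 182, 116), about #3eb674.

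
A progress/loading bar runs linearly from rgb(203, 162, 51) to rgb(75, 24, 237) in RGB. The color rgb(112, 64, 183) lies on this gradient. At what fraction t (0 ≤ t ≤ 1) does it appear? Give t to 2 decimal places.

0.71

Invert the lerp on the B channel (largest span, 186): t = (183 − 51) / (237 − 51) = 132/186 = 0.70968.
Check on R: (112 − 203)/(75 − 203) = 0.7109 ✓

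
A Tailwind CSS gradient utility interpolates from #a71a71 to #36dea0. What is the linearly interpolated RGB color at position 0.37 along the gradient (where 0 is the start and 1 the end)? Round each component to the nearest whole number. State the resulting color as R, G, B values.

(125, 99, 130)

#a71a71 → (167, 26, 113); #36dea0 → (54, 222, 160).
R = 167 + 0.37 × (54 − 167) = 167 + 0.37 × -113 = 125.19 → 125
G = 26 + 0.37 × (222 − 26) = 26 + 0.37 × 196 = 98.52 → 99
B = 113 + 0.37 × (160 − 113) = 113 + 0.37 × 47 = 130.39 → 130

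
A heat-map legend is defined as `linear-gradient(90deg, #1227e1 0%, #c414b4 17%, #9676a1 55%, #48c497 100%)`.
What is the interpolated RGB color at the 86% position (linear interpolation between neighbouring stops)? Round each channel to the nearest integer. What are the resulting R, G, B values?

86% lies between the 55% and 100% stops, so the local fraction is t = (86 − 55)/(100 − 55) = 31/45 ≈ 0.6889.
#9676a1 → (150, 118, 161); #48c497 → (72, 196, 151).
R = 150 + 0.6889 × (72 − 150) = 96.266 → 96
G = 118 + 0.6889 × (196 − 118) = 171.734 → 172
B = 161 + 0.6889 × (151 − 161) = 154.111 → 154

(96, 172, 154)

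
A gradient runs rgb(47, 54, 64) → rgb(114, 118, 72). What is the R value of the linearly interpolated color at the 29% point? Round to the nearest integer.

66

R = 47 + 0.29 × (114 − 47) = 66.43 → 66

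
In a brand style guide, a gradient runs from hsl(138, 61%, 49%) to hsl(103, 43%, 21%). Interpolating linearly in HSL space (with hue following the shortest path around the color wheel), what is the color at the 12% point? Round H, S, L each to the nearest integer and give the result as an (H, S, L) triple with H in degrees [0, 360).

Hue arc: Δh = 103 − 138 = -35° (|Δh| ≤ 180, already the shorter path).
H = 138 + 0.12 × (-35) = 133.8 → 134°
S = 61 + 0.12 × (43 − 61) = 58.84 → 59%
L = 49 + 0.12 × (21 − 49) = 45.64 → 46%

(134, 59, 46)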